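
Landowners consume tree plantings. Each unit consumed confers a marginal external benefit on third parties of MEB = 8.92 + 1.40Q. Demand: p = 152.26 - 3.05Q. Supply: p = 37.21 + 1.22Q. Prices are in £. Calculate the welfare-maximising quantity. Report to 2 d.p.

Social marginal benefit = demand + MEB = 161.18 - 1.65Q.
Set SMB = MC: 161.18 - 1.65Q = 37.21 + 1.22Q → Q* = 43.1951.

Q* = 43.20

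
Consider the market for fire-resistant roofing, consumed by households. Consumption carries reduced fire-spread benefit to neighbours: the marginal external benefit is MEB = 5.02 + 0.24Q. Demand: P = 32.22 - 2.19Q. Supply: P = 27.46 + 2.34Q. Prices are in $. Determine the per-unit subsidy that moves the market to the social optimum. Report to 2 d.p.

Social marginal benefit = demand + MEB = 37.24 - 1.95Q.
Set SMB = MC: 37.24 - 1.95Q = 27.46 + 2.34Q → Q* = 2.2797.
The Pigouvian subsidy equals MEB at Q*: 5.02 + 0.24×2.2797 = 5.5671.

subsidy = $5.57 per unit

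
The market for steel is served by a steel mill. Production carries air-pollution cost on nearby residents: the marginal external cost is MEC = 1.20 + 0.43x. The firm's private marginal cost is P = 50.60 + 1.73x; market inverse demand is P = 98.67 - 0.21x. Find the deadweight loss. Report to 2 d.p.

Market equilibrium (private): 50.60 + 1.73x = 98.67 - 0.21x → x_m = 24.7784.
Social marginal cost = private MC + MEC = 51.80 + 2.16x.
Set SMC = demand: 51.80 + 2.16x = 98.67 - 0.21x → x* = 19.7764.
The welfare-loss triangle has base |x_m − x*| and height MEC(x_m) (the vertical gap between SMC and demand is zero at x* and MEC at x_m).
DWL = ½ × 5.0020 × 11.8547 = 29.6486.

DWL = 29.65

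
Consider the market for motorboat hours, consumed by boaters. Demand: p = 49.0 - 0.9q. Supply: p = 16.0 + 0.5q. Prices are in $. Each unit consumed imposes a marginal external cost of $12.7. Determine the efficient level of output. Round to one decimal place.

q* = 14.5

Social marginal benefit = demand − MEC = 36.3 - 0.9q.
Set SMB = MC: 36.3 - 0.9q = 16.0 + 0.5q → q* = 14.5000.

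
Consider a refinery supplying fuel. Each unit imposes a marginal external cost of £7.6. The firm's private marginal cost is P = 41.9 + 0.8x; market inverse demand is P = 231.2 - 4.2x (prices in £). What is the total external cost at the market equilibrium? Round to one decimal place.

Market equilibrium (private): 41.9 + 0.8x = 231.2 - 4.2x → x_m = 37.8600.
Total external cost = MEC × x_m = 7.6 × 37.8600 = 287.7360.

£287.7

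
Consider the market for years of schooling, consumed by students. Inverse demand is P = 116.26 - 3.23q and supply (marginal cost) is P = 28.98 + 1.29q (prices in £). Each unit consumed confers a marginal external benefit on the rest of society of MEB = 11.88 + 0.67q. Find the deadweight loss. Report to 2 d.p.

Market equilibrium (private): 28.98 + 1.29q = 116.26 - 3.23q → q_m = 19.3097.
Social marginal benefit = demand + MEB = 128.14 - 2.56q.
Set SMB = MC: 128.14 - 2.56q = 28.98 + 1.29q → q* = 25.7558.
Between q* and q_m the wedge SMB − MC runs linearly from 0 to MEB(q_m), so the loss is a triangle.
DWL = ½ × 6.4461 × 24.8175 = 79.9880.

DWL = £79.99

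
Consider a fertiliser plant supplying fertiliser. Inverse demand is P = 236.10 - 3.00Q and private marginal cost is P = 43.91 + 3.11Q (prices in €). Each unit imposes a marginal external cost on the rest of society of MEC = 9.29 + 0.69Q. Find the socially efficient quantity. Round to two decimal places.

Social marginal cost = private MC + MEC = 53.20 + 3.80Q.
Set SMC = demand: 53.20 + 3.80Q = 236.10 - 3.00Q → Q* = 26.8971.

Q* = 26.90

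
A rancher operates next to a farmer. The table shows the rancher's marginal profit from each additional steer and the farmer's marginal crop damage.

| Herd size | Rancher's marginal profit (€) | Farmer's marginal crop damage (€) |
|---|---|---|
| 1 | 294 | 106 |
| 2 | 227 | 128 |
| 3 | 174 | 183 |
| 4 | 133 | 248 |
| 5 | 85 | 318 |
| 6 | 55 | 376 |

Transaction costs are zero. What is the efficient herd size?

2

Bargaining reaches the level where marginal profit last exceeds marginal crop damage.
That holds through level 2 (227 ≥ 128) but not at 3 (174 < 183).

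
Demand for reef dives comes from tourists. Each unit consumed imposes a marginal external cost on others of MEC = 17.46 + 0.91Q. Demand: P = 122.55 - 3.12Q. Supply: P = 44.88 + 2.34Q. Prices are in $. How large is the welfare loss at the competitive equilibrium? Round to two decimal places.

DWL = $72.56

Market equilibrium (private): 44.88 + 2.34Q = 122.55 - 3.12Q → Q_m = 14.2253.
Social marginal benefit = demand − MEC = 105.09 - 4.03Q.
Set SMB = MC: 105.09 - 4.03Q = 44.88 + 2.34Q → Q* = 9.4521.
The welfare-loss triangle has base |Q_m − Q*| and height MEC(Q_m) (the vertical gap between SMB and MC is zero at Q* and MEC at Q_m).
DWL = ½ × 4.7732 × 30.4050 = 72.5646.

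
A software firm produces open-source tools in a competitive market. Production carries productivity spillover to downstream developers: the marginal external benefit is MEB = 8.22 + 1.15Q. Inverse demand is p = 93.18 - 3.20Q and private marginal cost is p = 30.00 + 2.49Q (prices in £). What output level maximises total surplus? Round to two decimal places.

Q* = 15.73

Social marginal cost = private MC − MEB = 21.78 + 1.34Q.
Set SMC = demand: 21.78 + 1.34Q = 93.18 - 3.20Q → Q* = 15.7269.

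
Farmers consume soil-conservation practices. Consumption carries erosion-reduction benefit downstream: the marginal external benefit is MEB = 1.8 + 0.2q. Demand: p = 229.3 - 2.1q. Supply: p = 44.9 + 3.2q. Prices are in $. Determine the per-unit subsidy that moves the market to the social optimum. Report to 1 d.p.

Social marginal benefit = demand + MEB = 231.1 - 1.9q.
Set SMB = MC: 231.1 - 1.9q = 44.9 + 3.2q → q* = 36.5098.
The Pigouvian subsidy equals MEB at q*: 1.8 + 0.2×36.5098 = 9.1020.

subsidy = $9.1 per unit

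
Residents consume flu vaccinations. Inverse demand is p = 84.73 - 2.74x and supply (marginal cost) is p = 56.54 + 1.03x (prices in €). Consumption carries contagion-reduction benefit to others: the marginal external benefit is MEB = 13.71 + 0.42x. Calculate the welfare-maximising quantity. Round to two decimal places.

Social marginal benefit = demand + MEB = 98.44 - 2.32x.
Set SMB = MC: 98.44 - 2.32x = 56.54 + 1.03x → x* = 12.5075.

x* = 12.51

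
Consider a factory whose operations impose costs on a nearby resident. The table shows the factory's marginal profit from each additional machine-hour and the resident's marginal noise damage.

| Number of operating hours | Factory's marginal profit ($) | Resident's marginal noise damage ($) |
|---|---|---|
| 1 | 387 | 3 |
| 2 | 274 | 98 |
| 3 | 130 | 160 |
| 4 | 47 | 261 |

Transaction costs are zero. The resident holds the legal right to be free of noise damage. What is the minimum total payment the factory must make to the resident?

Efficient level: marginal profit ≥ marginal noise damage through level 2, so k* = 2.
With the resident holding the right, the factory must at least compensate total damage at k*: 3 + 98 = 101.

$101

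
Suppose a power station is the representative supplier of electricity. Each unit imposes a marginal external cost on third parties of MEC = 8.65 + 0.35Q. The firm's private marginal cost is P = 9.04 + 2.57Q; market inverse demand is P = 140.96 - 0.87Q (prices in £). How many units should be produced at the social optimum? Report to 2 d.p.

Social marginal cost = private MC + MEC = 17.69 + 2.92Q.
Set SMC = demand: 17.69 + 2.92Q = 140.96 - 0.87Q → Q* = 32.5251.

Q* = 32.53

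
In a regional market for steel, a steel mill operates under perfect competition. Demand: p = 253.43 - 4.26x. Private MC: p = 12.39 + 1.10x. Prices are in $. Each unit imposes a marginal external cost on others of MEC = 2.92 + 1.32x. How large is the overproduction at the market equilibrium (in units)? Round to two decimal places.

Market equilibrium (private): 12.39 + 1.10x = 253.43 - 4.26x → x_m = 44.9701.
Social marginal cost = private MC + MEC = 15.31 + 2.42x.
Set SMC = demand: 15.31 + 2.42x = 253.43 - 4.26x → x* = 35.6467.
Gap = |44.9701 − 35.6467| = 9.3234.

9.32 units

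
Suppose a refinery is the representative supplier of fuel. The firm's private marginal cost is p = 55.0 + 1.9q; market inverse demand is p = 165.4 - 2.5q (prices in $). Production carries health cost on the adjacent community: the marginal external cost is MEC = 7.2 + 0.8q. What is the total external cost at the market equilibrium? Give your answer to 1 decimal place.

$432.5

Market equilibrium (private): 55.0 + 1.9q = 165.4 - 2.5q → q_m = 25.0909.
Total external cost = ∫₀^{q_m} (7.2 + 0.8q) dq = 7.2×25.0909 + ½×0.8×25.0909² = 432.4758.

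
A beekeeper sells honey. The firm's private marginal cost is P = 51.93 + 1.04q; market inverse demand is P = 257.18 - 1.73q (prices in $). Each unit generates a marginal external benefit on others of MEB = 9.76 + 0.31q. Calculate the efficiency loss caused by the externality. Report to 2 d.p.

DWL = $217.74

Market equilibrium (private): 51.93 + 1.04q = 257.18 - 1.73q → q_m = 74.0975.
Social marginal cost = private MC − MEB = 42.17 + 0.73q.
Set SMC = demand: 42.17 + 0.73q = 257.18 - 1.73q → q* = 87.4024.
The loss is the area between SMC and demand from q* to q_m; with linear curves that's a triangle of height MEB(q_m).
DWL = ½ × 13.3049 × 32.7302 = 217.7360.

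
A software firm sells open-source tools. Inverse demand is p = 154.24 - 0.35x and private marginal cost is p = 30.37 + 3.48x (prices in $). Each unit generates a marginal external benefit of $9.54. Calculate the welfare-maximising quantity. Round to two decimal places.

Social marginal cost = private MC − MEB = 20.83 + 3.48x.
Set SMC = demand: 20.83 + 3.48x = 154.24 - 0.35x → x* = 34.8329.

x* = 34.83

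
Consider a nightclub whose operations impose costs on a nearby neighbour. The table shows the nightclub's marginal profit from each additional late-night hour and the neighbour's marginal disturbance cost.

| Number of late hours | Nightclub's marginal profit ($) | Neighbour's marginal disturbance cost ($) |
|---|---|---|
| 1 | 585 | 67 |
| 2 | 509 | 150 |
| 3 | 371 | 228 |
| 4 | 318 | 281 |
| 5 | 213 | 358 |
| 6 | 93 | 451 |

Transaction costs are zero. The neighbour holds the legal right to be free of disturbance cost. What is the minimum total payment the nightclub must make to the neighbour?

$726

Efficient level: marginal profit ≥ marginal disturbance cost through level 4, so k* = 4.
With the neighbour holding the right, the nightclub must at least compensate total damage at k*: 67 + 150 + 228 + 281 = 726.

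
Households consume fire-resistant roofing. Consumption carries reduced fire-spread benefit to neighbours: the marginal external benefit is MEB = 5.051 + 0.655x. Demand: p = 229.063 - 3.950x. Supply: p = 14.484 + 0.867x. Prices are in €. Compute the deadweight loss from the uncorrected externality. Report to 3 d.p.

DWL = €140.751

Market equilibrium (private): 14.484 + 0.867x = 229.063 - 3.950x → x_m = 44.5462.
Social marginal benefit = demand + MEB = 234.114 - 3.295x.
Set SMB = MC: 234.114 - 3.295x = 14.484 + 0.867x → x* = 52.7703.
Between x* and x_m the wedge SMB − MC runs linearly from 0 to MEB(x_m), so the loss is a triangle.
DWL = ½ × 8.2241 × 34.2288 = 140.7505.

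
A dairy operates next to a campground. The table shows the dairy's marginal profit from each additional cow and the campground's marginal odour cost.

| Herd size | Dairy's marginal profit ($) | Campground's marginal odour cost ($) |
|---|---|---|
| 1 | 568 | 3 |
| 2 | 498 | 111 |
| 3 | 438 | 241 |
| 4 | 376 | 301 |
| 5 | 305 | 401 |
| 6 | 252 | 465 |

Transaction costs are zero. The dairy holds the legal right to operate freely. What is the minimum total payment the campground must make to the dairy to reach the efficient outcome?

$557

Left alone the dairy would choose level 6 (marginal profit stays positive).
Efficient level: k* = 4 (marginal profit ≥ marginal odour cost through 4).
The campground must at least cover the dairy's forgone profit from cutting 6→4: 305 + 252 = 557.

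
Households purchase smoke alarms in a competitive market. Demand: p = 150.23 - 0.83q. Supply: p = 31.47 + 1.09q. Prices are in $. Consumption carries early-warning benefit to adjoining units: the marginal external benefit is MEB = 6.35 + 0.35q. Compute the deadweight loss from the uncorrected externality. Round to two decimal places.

Market equilibrium (private): 31.47 + 1.09q = 150.23 - 0.83q → q_m = 61.8542.
Social marginal benefit = demand + MEB = 156.58 - 0.48q.
Set SMB = MC: 156.58 - 0.48q = 31.47 + 1.09q → q* = 79.6879.
The welfare-loss triangle has base |q_m − q*| and height MEB(q_m) (the vertical gap between SMB and MC is zero at q* and MEB at q_m).
DWL = ½ × 17.8337 × 27.9990 = 249.6629.

DWL = $249.66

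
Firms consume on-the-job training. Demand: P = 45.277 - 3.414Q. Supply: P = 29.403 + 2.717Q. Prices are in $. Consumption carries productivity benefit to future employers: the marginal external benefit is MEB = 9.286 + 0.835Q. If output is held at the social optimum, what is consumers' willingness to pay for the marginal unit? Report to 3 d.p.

Social marginal benefit = demand + MEB = 54.563 - 2.579Q.
Set SMB = MC: 54.563 - 2.579Q = 29.403 + 2.717Q → Q* = 4.7508.
Consumer price on the demand curve at Q*: 45.277 − 3.414×4.7508 = 29.0578.

P = $29.058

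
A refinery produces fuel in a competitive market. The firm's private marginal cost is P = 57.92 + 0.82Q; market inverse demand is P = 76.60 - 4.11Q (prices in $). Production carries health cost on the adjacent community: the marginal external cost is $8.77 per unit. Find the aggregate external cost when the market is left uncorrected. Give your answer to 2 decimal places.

Market equilibrium (private): 57.92 + 0.82Q = 76.60 - 4.11Q → Q_m = 3.7890.
Total external cost = MEC × Q_m = 8.77 × 3.7890 = 33.2295.

$33.23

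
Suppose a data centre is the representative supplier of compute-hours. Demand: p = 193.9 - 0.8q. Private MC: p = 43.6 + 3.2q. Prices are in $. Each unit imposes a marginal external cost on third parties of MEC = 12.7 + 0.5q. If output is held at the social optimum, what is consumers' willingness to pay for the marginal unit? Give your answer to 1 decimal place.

P = $169.4

Social marginal cost = private MC + MEC = 56.3 + 3.7q.
Set SMC = demand: 56.3 + 3.7q = 193.9 - 0.8q → q* = 30.5778.
Consumer price on the demand curve at q*: 193.9 − 0.8×30.5778 = 169.4378.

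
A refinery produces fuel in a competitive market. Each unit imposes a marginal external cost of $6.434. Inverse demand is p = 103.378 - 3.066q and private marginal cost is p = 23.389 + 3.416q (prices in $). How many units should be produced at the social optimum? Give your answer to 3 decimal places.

Social marginal cost = private MC + MEC = 29.823 + 3.416q.
Set SMC = demand: 29.823 + 3.416q = 103.378 - 3.066q → q* = 11.3476.

q* = 11.348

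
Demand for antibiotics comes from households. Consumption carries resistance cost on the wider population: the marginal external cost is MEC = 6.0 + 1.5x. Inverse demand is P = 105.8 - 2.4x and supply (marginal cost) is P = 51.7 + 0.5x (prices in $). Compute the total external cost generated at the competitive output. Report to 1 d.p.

$372.9

Market equilibrium (private): 51.7 + 0.5x = 105.8 - 2.4x → x_m = 18.6552.
Total external cost = ∫₀^{x_m} (6.0 + 1.5x) dx = 6.0×18.6552 + ½×1.5×18.6552² = 372.9436.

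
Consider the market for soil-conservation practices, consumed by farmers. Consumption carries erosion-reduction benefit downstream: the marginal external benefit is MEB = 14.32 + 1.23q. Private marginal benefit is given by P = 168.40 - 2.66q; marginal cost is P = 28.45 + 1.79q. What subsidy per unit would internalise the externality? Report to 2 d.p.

Social marginal benefit = demand + MEB = 182.72 - 1.43q.
Set SMB = MC: 182.72 - 1.43q = 28.45 + 1.79q → q* = 47.9099.
The Pigouvian subsidy equals MEB at q*: 14.32 + 1.23×47.9099 = 73.2492.

subsidy = 73.25 per unit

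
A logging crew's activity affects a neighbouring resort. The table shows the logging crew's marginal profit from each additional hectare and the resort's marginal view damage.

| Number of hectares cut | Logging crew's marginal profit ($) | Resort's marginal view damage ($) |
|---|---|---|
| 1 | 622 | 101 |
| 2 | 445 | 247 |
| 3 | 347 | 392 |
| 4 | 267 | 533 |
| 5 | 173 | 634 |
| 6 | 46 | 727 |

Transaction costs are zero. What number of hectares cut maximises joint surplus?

Bargaining reaches the level where marginal profit last exceeds marginal view damage.
That holds through level 2 (445 ≥ 247) but not at 3 (347 < 392).

2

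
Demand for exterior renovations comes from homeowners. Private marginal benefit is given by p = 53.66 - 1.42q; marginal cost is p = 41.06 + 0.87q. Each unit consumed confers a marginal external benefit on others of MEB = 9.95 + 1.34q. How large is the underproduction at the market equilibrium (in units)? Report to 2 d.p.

Market equilibrium (private): 41.06 + 0.87q = 53.66 - 1.42q → q_m = 5.5022.
Social marginal benefit = demand + MEB = 63.61 - 0.08q.
Set SMB = MC: 63.61 - 0.08q = 41.06 + 0.87q → q* = 23.7368.
Gap = |5.5022 − 23.7368| = 18.2346.

18.23 units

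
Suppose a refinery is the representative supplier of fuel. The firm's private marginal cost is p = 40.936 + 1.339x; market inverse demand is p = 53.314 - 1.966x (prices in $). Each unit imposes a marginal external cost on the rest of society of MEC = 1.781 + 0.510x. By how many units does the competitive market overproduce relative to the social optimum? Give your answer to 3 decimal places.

0.968 units

Market equilibrium (private): 40.936 + 1.339x = 53.314 - 1.966x → x_m = 3.7452.
Social marginal cost = private MC + MEC = 42.717 + 1.849x.
Set SMC = demand: 42.717 + 1.849x = 53.314 - 1.966x → x* = 2.7777.
Gap = |3.7452 − 2.7777| = 0.9675.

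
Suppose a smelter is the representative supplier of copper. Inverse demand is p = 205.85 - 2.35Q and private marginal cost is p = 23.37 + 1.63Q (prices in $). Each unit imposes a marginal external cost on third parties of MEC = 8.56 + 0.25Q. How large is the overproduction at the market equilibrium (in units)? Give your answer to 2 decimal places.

4.73 units

Market equilibrium (private): 23.37 + 1.63Q = 205.85 - 2.35Q → Q_m = 45.8492.
Social marginal cost = private MC + MEC = 31.93 + 1.88Q.
Set SMC = demand: 31.93 + 1.88Q = 205.85 - 2.35Q → Q* = 41.1158.
Gap = |45.8492 − 41.1158| = 4.7334.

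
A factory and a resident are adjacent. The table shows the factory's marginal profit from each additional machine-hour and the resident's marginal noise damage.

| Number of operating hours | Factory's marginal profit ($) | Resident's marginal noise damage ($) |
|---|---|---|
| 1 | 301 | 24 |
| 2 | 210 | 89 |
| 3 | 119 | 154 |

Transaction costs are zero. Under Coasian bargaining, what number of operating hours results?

Bargaining reaches the level where marginal profit last exceeds marginal noise damage.
That holds through level 2 (210 ≥ 89) but not at 3 (119 < 154).

2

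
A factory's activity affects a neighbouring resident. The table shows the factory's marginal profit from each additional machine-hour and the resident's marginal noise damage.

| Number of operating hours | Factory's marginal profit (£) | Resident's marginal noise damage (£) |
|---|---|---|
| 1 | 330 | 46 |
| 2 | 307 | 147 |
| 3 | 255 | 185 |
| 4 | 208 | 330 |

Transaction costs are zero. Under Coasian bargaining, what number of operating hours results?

3

Bargaining reaches the level where marginal profit last exceeds marginal noise damage.
That holds through level 3 (255 ≥ 185) but not at 4 (208 < 330).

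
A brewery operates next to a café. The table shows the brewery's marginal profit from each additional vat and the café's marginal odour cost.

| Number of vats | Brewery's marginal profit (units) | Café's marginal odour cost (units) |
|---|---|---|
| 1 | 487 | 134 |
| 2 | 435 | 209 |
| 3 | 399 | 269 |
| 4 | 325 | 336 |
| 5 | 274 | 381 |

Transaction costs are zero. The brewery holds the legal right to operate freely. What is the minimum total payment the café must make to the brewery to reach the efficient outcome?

Left alone the brewery would choose level 5 (marginal profit stays positive).
Efficient level: k* = 3 (marginal profit ≥ marginal odour cost through 3).
The café must at least cover the brewery's forgone profit from cutting 5→3: 325 + 274 = 599.

599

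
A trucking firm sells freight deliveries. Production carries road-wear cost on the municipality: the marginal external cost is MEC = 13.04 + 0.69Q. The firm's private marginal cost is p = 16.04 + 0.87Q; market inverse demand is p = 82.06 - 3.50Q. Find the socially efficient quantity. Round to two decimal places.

Social marginal cost = private MC + MEC = 29.08 + 1.56Q.
Set SMC = demand: 29.08 + 1.56Q = 82.06 - 3.50Q → Q* = 10.4704.

Q* = 10.47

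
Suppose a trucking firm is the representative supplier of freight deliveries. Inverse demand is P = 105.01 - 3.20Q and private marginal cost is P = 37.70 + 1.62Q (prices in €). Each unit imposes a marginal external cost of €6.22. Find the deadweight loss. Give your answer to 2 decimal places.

DWL = €4.01

Market equilibrium (private): 37.70 + 1.62Q = 105.01 - 3.20Q → Q_m = 13.9647.
Social marginal cost = private MC + MEC = 43.92 + 1.62Q.
Set SMC = demand: 43.92 + 1.62Q = 105.01 - 3.20Q → Q* = 12.6743.
Between Q* and Q_m the wedge SMC − demand runs linearly from 0 to MEC(Q_m), so the loss is a triangle.
DWL = ½ × 1.2904 × 6.2200 = 4.0131.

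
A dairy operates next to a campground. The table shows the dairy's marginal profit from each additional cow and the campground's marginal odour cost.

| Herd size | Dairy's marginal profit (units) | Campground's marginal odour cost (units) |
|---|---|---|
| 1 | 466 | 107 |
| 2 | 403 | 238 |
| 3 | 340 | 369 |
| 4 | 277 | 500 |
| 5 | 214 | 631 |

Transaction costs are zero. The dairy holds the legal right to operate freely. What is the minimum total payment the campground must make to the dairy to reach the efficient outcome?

Left alone the dairy would choose level 5 (marginal profit stays positive).
Efficient level: k* = 2 (marginal profit ≥ marginal odour cost through 2).
The campground must at least cover the dairy's forgone profit from cutting 5→2: 340 + 277 + 214 = 831.

831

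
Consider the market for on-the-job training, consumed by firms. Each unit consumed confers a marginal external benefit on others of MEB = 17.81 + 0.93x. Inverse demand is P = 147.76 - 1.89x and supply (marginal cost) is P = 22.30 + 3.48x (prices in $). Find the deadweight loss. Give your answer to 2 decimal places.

Market equilibrium (private): 22.30 + 3.48x = 147.76 - 1.89x → x_m = 23.3631.
Social marginal benefit = demand + MEB = 165.57 - 0.96x.
Set SMB = MC: 165.57 - 0.96x = 22.30 + 3.48x → x* = 32.2680.
Between x* and x_m the wedge SMB − MC runs linearly from 0 to MEB(x_m), so the loss is a triangle.
DWL = ½ × 8.9049 × 39.5377 = 176.0396.

DWL = $176.04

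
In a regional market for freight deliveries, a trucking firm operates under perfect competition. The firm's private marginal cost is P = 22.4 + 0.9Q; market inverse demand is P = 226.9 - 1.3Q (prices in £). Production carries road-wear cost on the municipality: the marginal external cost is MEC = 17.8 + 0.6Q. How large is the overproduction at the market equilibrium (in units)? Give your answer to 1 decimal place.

26.3 units

Market equilibrium (private): 22.4 + 0.9Q = 226.9 - 1.3Q → Q_m = 92.9545.
Social marginal cost = private MC + MEC = 40.2 + 1.5Q.
Set SMC = demand: 40.2 + 1.5Q = 226.9 - 1.3Q → Q* = 66.6786.
Gap = |92.9545 − 66.6786| = 26.2759.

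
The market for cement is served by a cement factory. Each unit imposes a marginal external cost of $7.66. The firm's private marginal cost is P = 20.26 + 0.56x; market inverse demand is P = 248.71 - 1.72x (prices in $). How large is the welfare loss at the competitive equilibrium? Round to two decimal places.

Market equilibrium (private): 20.26 + 0.56x = 248.71 - 1.72x → x_m = 100.1974.
Social marginal cost = private MC + MEC = 27.92 + 0.56x.
Set SMC = demand: 27.92 + 0.56x = 248.71 - 1.72x → x* = 96.8377.
Between x* and x_m the wedge SMC − demand runs linearly from 0 to MEC(x_m), so the loss is a triangle.
DWL = ½ × 3.3597 × 7.6600 = 12.8677.

DWL = $12.87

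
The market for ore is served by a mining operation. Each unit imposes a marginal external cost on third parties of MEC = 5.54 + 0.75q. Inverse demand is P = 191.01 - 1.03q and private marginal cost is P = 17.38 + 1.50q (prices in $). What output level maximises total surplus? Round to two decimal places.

Social marginal cost = private MC + MEC = 22.92 + 2.25q.
Set SMC = demand: 22.92 + 2.25q = 191.01 - 1.03q → q* = 51.2470.

q* = 51.25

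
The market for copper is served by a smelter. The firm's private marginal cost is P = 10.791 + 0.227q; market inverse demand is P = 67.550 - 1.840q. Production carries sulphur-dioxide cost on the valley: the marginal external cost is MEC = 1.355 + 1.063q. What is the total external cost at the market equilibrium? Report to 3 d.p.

437.975

Market equilibrium (private): 10.791 + 0.227q = 67.550 - 1.840q → q_m = 27.4596.
Total external cost = ∫₀^{q_m} (1.355 + 1.063q) dq = 1.355×27.4596 + ½×1.063×27.4596² = 437.9745.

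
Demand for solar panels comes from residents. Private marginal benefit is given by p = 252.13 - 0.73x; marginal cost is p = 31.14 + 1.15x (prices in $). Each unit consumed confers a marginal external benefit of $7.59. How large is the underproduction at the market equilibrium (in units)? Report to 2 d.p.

Market equilibrium (private): 31.14 + 1.15x = 252.13 - 0.73x → x_m = 117.5479.
Social marginal benefit = demand + MEB = 259.72 - 0.73x.
Set SMB = MC: 259.72 - 0.73x = 31.14 + 1.15x → x* = 121.5851.
Gap = |117.5479 − 121.5851| = 4.0372.

4.04 units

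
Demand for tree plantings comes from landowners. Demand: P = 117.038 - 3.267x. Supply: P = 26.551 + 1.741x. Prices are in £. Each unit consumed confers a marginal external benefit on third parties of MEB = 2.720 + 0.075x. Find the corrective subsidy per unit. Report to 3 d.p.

subsidy = £4.137 per unit

Social marginal benefit = demand + MEB = 119.758 - 3.192x.
Set SMB = MC: 119.758 - 3.192x = 26.551 + 1.741x → x* = 18.8946.
The Pigouvian subsidy equals MEB at x*: 2.720 + 0.075×18.8946 = 4.1371.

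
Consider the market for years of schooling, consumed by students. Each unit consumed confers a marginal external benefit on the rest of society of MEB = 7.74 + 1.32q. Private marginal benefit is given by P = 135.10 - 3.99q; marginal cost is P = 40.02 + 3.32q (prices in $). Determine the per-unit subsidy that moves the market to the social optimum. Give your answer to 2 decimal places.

Social marginal benefit = demand + MEB = 142.84 - 2.67q.
Set SMB = MC: 142.84 - 2.67q = 40.02 + 3.32q → q* = 17.1653.
The Pigouvian subsidy equals MEB at q*: 7.74 + 1.32×17.1653 = 30.3982.

subsidy = $30.40 per unit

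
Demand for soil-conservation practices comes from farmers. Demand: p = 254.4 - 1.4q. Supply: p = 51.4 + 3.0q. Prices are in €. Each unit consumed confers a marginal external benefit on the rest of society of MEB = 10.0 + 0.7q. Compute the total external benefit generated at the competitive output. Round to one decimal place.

€1206.4

Market equilibrium (private): 51.4 + 3.0q = 254.4 - 1.4q → q_m = 46.1364.
Total external benefit = ∫₀^{q_m} (10.0 + 0.7q) dq = 10.0×46.1364 + ½×0.7×46.1364² = 1206.3626.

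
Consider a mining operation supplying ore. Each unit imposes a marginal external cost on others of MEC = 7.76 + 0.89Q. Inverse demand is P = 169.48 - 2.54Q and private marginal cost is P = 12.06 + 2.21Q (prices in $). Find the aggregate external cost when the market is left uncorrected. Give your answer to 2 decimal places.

Market equilibrium (private): 12.06 + 2.21Q = 169.48 - 2.54Q → Q_m = 33.1411.
Total external cost = ∫₀^{Q_m} (7.76 + 0.89Q) dQ = 7.76×33.1411 + ½×0.89×33.1411² = 745.9329.

$745.93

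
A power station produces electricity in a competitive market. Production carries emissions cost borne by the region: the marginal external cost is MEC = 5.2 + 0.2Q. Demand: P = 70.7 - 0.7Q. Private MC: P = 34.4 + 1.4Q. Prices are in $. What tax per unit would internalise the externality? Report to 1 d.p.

Social marginal cost = private MC + MEC = 39.6 + 1.6Q.
Set SMC = demand: 39.6 + 1.6Q = 70.7 - 0.7Q → Q* = 13.5217.
The Pigouvian tax equals MEC at Q*: 5.2 + 0.2×13.5217 = 7.9043.

tax = $7.9 per unit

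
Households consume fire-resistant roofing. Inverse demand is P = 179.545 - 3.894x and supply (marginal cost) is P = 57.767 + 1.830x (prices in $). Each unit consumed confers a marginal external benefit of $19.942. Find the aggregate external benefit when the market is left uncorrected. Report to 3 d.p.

$424.266

Market equilibrium (private): 57.767 + 1.830x = 179.545 - 3.894x → x_m = 21.2750.
Total external benefit = MEB × x_m = 19.942 × 21.2750 = 424.2661.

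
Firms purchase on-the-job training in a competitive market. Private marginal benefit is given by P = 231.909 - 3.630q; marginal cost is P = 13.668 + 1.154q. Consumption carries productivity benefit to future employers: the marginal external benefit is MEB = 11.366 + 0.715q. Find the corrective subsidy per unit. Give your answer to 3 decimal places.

subsidy = 51.712 per unit

Social marginal benefit = demand + MEB = 243.275 - 2.915q.
Set SMB = MC: 243.275 - 2.915q = 13.668 + 1.154q → q* = 56.4284.
The Pigouvian subsidy equals MEB at q*: 11.366 + 0.715×56.4284 = 51.7123.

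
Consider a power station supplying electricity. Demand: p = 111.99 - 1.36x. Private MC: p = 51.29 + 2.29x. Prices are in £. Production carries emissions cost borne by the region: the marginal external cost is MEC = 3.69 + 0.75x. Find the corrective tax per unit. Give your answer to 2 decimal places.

Social marginal cost = private MC + MEC = 54.98 + 3.04x.
Set SMC = demand: 54.98 + 3.04x = 111.99 - 1.36x → x* = 12.9568.
The Pigouvian tax equals MEC at x*: 3.69 + 0.75×12.9568 = 13.4076.

tax = £13.41 per unit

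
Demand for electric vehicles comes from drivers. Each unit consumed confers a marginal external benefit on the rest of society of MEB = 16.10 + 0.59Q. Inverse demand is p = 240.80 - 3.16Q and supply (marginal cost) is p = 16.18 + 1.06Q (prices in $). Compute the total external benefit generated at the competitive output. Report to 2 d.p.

$1692.75

Market equilibrium (private): 16.18 + 1.06Q = 240.80 - 3.16Q → Q_m = 53.2275.
Total external benefit = ∫₀^{Q_m} (16.10 + 0.59Q) dQ = 16.10×53.2275 + ½×0.59×53.2275² = 1692.7469.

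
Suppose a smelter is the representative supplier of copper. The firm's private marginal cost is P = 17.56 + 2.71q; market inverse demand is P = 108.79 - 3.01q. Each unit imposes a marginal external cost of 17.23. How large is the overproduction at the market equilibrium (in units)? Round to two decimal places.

Market equilibrium (private): 17.56 + 2.71q = 108.79 - 3.01q → q_m = 15.9493.
Social marginal cost = private MC + MEC = 34.79 + 2.71q.
Set SMC = demand: 34.79 + 2.71q = 108.79 - 3.01q → q* = 12.9371.
Gap = |15.9493 − 12.9371| = 3.0122.

3.01 units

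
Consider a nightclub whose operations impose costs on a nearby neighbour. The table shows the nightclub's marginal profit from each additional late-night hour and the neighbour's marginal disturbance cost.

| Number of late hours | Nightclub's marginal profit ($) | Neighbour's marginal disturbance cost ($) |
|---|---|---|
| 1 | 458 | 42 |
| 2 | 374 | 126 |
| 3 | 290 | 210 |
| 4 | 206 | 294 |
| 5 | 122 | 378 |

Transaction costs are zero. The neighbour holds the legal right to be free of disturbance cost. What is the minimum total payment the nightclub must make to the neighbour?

$378

Efficient level: marginal profit ≥ marginal disturbance cost through level 3, so k* = 3.
With the neighbour holding the right, the nightclub must at least compensate total damage at k*: 42 + 126 + 210 = 378.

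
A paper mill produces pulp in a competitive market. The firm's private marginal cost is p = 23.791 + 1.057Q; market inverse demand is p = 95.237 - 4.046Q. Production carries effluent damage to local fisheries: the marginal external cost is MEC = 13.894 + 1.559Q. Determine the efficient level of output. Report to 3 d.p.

Q* = 8.639

Social marginal cost = private MC + MEC = 37.685 + 2.616Q.
Set SMC = demand: 37.685 + 2.616Q = 95.237 - 4.046Q → Q* = 8.6388.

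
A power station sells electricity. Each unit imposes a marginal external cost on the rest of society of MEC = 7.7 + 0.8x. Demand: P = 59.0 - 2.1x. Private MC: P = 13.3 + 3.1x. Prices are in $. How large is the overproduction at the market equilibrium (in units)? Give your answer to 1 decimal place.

Market equilibrium (private): 13.3 + 3.1x = 59.0 - 2.1x → x_m = 8.7885.
Social marginal cost = private MC + MEC = 21.0 + 3.9x.
Set SMC = demand: 21.0 + 3.9x = 59.0 - 2.1x → x* = 6.3333.
Gap = |8.7885 − 6.3333| = 2.4552.

2.5 units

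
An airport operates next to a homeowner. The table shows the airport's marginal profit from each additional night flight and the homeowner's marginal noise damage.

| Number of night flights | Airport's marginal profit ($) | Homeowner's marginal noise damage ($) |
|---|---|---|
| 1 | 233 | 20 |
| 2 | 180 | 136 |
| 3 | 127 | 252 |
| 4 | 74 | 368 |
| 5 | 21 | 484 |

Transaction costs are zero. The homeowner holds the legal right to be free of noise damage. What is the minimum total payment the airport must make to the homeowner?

Efficient level: marginal profit ≥ marginal noise damage through level 2, so k* = 2.
With the homeowner holding the right, the airport must at least compensate total damage at k*: 20 + 136 = 156.

$156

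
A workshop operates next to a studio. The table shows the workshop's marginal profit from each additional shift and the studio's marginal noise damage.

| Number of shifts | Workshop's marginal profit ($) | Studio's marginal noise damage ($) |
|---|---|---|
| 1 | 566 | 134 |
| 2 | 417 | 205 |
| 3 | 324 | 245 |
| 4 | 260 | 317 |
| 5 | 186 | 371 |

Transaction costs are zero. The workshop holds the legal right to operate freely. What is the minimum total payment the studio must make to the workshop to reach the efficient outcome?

$446

Left alone the workshop would choose level 5 (marginal profit stays positive).
Efficient level: k* = 3 (marginal profit ≥ marginal noise damage through 3).
The studio must at least cover the workshop's forgone profit from cutting 5→3: 260 + 186 = 446.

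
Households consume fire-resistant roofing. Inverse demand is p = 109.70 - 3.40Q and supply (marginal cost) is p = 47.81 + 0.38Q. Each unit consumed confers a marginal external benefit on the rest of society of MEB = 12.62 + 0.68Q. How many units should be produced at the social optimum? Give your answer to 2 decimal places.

Social marginal benefit = demand + MEB = 122.32 - 2.72Q.
Set SMB = MC: 122.32 - 2.72Q = 47.81 + 0.38Q → Q* = 24.0355.

Q* = 24.04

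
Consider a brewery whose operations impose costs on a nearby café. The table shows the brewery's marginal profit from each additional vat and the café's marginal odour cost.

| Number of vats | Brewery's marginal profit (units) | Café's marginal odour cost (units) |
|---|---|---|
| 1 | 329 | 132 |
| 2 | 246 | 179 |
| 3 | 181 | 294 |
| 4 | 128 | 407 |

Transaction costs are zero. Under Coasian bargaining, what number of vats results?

2

Bargaining reaches the level where marginal profit last exceeds marginal odour cost.
That holds through level 2 (246 ≥ 179) but not at 3 (181 < 294).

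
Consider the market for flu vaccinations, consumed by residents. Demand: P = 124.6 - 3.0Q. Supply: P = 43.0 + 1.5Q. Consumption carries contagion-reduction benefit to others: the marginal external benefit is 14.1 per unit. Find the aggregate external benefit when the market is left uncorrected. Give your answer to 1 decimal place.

255.7

Market equilibrium (private): 43.0 + 1.5Q = 124.6 - 3.0Q → Q_m = 18.1333.
Total external benefit = MEB × Q_m = 14.1 × 18.1333 = 255.6795.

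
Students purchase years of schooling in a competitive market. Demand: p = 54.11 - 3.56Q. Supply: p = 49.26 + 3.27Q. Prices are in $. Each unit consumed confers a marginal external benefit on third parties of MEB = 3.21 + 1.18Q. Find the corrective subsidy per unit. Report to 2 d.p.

Social marginal benefit = demand + MEB = 57.32 - 2.38Q.
Set SMB = MC: 57.32 - 2.38Q = 49.26 + 3.27Q → Q* = 1.4265.
The Pigouvian subsidy equals MEB at Q*: 3.21 + 1.18×1.4265 = 4.8933.

subsidy = $4.89 per unit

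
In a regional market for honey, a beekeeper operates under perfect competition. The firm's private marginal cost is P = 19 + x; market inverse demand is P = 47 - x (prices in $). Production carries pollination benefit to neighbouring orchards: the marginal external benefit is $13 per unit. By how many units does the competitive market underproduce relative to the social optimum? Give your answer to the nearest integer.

Market equilibrium (private): 19 + x = 47 - x → x_m = 14.0000.
Social marginal cost = private MC − MEB = 6 + x.
Set SMC = demand: 6 + x = 47 - x → x* = 20.5000.
Gap = |14.0000 − 20.5000| = 6.5000.

7 units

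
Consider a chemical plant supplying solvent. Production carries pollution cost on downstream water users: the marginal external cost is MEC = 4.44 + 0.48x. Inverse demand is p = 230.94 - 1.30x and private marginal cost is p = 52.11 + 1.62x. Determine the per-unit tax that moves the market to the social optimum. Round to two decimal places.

Social marginal cost = private MC + MEC = 56.55 + 2.10x.
Set SMC = demand: 56.55 + 2.10x = 230.94 - 1.30x → x* = 51.2912.
The Pigouvian tax equals MEC at x*: 4.44 + 0.48×51.2912 = 29.0598.

tax = 29.06 per unit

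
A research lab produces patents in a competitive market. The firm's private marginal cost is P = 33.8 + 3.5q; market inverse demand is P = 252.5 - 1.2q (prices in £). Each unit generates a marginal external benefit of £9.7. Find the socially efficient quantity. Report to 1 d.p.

Social marginal cost = private MC − MEB = 24.1 + 3.5q.
Set SMC = demand: 24.1 + 3.5q = 252.5 - 1.2q → q* = 48.5957.

q* = 48.6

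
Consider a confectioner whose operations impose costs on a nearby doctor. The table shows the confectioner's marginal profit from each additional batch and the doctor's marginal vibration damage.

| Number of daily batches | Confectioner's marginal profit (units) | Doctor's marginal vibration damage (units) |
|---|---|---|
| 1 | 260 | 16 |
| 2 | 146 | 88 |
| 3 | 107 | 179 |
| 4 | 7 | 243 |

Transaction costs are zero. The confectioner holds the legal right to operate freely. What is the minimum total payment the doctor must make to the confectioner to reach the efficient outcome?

114

Left alone the confectioner would choose level 4 (marginal profit stays positive).
Efficient level: k* = 2 (marginal profit ≥ marginal vibration damage through 2).
The doctor must at least cover the confectioner's forgone profit from cutting 4→2: 107 + 7 = 114.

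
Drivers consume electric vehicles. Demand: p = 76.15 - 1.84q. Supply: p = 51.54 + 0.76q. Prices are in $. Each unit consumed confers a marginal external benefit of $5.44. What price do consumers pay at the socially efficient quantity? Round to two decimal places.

Social marginal benefit = demand + MEB = 81.59 - 1.84q.
Set SMB = MC: 81.59 - 1.84q = 51.54 + 0.76q → q* = 11.5577.
Consumer price on the demand curve at q*: 76.15 − 1.84×11.5577 = 54.8838.

P = $54.88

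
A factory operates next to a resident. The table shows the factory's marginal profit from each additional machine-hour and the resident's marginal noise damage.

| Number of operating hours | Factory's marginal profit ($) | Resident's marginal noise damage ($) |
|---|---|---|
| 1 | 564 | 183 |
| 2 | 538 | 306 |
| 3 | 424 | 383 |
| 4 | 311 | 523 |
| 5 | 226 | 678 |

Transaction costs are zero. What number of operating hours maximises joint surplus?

3

Bargaining reaches the level where marginal profit last exceeds marginal noise damage.
That holds through level 3 (424 ≥ 383) but not at 4 (311 < 523).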